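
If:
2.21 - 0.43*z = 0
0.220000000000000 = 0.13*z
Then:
No Solution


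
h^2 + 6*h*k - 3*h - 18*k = (h - 3)*(h + 6*k)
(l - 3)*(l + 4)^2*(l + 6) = l^4 + 11*l^3 + 22*l^2 - 96*l - 288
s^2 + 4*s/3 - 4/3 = (s - 2/3)*(s + 2)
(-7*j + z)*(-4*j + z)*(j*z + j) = 28*j^3*z + 28*j^3 - 11*j^2*z^2 - 11*j^2*z + j*z^3 + j*z^2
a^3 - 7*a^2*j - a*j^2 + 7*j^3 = (a - 7*j)*(a - j)*(a + j)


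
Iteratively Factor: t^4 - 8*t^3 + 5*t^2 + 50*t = (t - 5)*(t^3 - 3*t^2 - 10*t) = (t - 5)^2*(t^2 + 2*t) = (t - 5)^2*(t + 2)*(t)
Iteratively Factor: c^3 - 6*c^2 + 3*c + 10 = (c + 1)*(c^2 - 7*c + 10) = (c - 5)*(c + 1)*(c - 2)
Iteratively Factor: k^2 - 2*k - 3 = (k - 3)*(k + 1)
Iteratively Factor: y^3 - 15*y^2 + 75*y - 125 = (y - 5)*(y^2 - 10*y + 25) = (y - 5)^2*(y - 5)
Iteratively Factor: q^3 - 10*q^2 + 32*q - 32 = (q - 2)*(q^2 - 8*q + 16) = (q - 4)*(q - 2)*(q - 4)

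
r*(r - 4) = r^2 - 4*r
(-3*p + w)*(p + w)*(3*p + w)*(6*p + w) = -54*p^4 - 63*p^3*w - 3*p^2*w^2 + 7*p*w^3 + w^4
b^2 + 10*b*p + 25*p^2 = (b + 5*p)^2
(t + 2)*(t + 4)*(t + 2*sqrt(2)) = t^3 + 2*sqrt(2)*t^2 + 6*t^2 + 8*t + 12*sqrt(2)*t + 16*sqrt(2)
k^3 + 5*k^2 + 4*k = k*(k + 1)*(k + 4)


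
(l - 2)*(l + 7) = l^2 + 5*l - 14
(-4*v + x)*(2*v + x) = -8*v^2 - 2*v*x + x^2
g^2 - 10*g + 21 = (g - 7)*(g - 3)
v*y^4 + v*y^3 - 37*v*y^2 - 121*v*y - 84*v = (y - 7)*(y + 3)*(y + 4)*(v*y + v)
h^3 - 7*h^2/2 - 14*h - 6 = (h - 6)*(h + 1/2)*(h + 2)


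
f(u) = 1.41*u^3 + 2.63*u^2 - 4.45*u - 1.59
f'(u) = 4.23*u^2 + 5.26*u - 4.45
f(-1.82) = 6.72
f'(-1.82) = -0.01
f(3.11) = 52.42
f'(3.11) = 52.82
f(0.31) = -2.67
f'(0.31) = -2.41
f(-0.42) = 0.64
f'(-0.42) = -5.91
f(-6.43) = -239.08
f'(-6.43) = 136.62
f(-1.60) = 6.49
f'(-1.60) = -2.04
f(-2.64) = 2.54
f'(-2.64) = 11.15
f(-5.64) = -145.80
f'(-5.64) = 100.44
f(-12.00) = -2005.95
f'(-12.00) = 541.55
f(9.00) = 1199.28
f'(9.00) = 385.52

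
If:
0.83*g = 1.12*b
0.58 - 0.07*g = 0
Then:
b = 6.14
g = 8.29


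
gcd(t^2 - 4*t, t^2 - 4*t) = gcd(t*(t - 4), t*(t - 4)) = t^2 - 4*t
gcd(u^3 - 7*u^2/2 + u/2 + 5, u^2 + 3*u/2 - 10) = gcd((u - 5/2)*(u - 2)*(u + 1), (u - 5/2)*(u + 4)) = u - 5/2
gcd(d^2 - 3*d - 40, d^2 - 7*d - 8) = d - 8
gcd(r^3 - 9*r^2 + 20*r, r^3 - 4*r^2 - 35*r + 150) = r - 5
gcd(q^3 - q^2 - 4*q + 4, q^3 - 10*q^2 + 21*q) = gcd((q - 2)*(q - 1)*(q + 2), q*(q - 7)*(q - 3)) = 1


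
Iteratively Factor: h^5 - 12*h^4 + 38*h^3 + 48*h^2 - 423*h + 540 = (h - 3)*(h^4 - 9*h^3 + 11*h^2 + 81*h - 180) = (h - 3)^2*(h^3 - 6*h^2 - 7*h + 60) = (h - 4)*(h - 3)^2*(h^2 - 2*h - 15) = (h - 5)*(h - 4)*(h - 3)^2*(h + 3)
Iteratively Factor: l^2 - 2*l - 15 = (l + 3)*(l - 5)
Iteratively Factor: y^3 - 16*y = (y - 4)*(y^2 + 4*y) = y*(y - 4)*(y + 4)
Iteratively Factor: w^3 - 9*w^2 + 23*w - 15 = (w - 3)*(w^2 - 6*w + 5) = (w - 3)*(w - 1)*(w - 5)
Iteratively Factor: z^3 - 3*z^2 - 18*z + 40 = (z + 4)*(z^2 - 7*z + 10) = (z - 5)*(z + 4)*(z - 2)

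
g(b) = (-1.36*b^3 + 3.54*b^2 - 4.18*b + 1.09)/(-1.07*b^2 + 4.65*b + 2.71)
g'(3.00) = -3.38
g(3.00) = -2.32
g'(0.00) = -2.23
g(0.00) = 0.40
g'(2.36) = -1.37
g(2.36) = -0.90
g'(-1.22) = -0.73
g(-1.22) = -3.06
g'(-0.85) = -6.27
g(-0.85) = -3.99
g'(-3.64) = 0.97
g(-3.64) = -4.54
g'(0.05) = -1.77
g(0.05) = 0.30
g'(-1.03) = -2.14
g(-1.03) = -3.31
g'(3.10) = -3.91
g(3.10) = -2.68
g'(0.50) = -0.30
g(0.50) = -0.06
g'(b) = (2.14*b - 4.65)*(-1.36*b^3 + 3.54*b^2 - 4.18*b + 1.09)/(-1.07*b^2 + 4.65*b + 2.71)^2 + (-4.08*b^2 + 7.08*b - 4.18)/(-1.07*b^2 + 4.65*b + 2.71) = (1.4552*b^4 - 12.648*b^3 + 0.9316*b^2 + 21.5194*b - 16.3963)/(1.1449*b^4 - 9.951*b^3 + 15.8231*b^2 + 25.203*b + 7.3441)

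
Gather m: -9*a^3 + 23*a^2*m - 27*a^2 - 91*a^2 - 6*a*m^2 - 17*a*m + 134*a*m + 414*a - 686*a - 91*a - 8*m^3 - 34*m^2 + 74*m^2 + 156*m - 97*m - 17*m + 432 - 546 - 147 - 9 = -9*a^3 - 118*a^2 - 363*a - 8*m^3 + m^2*(40 - 6*a) + m*(23*a^2 + 117*a + 42) - 270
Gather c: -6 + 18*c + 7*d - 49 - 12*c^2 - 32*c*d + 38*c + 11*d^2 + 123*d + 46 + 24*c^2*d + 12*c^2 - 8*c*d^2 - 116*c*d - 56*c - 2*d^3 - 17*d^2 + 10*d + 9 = 24*c^2*d + c*(-8*d^2 - 148*d) - 2*d^3 - 6*d^2 + 140*d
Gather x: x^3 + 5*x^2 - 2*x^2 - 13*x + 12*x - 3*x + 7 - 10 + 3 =x^3 + 3*x^2 - 4*x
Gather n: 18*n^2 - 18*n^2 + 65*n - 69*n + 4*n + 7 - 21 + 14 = 0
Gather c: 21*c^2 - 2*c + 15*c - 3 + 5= 21*c^2 + 13*c + 2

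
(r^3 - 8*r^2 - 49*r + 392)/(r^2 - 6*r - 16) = (r^2 - 49)/(r + 2)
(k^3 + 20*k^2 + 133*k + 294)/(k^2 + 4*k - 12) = (k^2 + 14*k + 49)/(k - 2)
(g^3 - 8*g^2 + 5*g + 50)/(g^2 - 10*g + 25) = g + 2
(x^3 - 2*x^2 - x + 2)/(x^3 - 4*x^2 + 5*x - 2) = (x + 1)/(x - 1)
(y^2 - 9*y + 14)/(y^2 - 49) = (y - 2)/(y + 7)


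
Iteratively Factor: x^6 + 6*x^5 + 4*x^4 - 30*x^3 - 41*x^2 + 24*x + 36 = (x + 1)*(x^5 + 5*x^4 - x^3 - 29*x^2 - 12*x + 36) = (x + 1)*(x + 3)*(x^4 + 2*x^3 - 7*x^2 - 8*x + 12) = (x - 1)*(x + 1)*(x + 3)*(x^3 + 3*x^2 - 4*x - 12) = (x - 2)*(x - 1)*(x + 1)*(x + 3)*(x^2 + 5*x + 6) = (x - 2)*(x - 1)*(x + 1)*(x + 3)^2*(x + 2)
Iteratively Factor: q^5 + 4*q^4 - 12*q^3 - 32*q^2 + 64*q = (q)*(q^4 + 4*q^3 - 12*q^2 - 32*q + 64) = q*(q - 2)*(q^3 + 6*q^2 - 32) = q*(q - 2)*(q + 4)*(q^2 + 2*q - 8) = q*(q - 2)*(q + 4)^2*(q - 2)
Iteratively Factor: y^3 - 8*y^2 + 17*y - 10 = (y - 1)*(y^2 - 7*y + 10) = (y - 5)*(y - 1)*(y - 2)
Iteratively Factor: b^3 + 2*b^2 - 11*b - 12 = (b + 1)*(b^2 + b - 12) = (b + 1)*(b + 4)*(b - 3)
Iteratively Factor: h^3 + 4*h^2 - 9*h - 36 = (h - 3)*(h^2 + 7*h + 12) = (h - 3)*(h + 4)*(h + 3)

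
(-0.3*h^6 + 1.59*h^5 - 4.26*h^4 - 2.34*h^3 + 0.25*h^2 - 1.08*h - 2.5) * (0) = 0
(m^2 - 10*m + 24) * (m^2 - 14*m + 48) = m^4 - 24*m^3 + 212*m^2 - 816*m + 1152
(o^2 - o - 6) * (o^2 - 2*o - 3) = o^4 - 3*o^3 - 7*o^2 + 15*o + 18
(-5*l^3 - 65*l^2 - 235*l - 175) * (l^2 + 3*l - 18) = -5*l^5 - 80*l^4 - 340*l^3 + 290*l^2 + 3705*l + 3150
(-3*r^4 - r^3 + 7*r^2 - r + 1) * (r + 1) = -3*r^5 - 4*r^4 + 6*r^3 + 6*r^2 + 1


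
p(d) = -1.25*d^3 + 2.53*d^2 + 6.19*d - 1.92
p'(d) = -3.75*d^2 + 5.06*d + 6.19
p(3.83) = -11.33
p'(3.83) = -29.44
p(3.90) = -13.45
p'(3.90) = -31.11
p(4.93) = -59.69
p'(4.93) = -60.01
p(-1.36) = -2.51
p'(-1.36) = -7.63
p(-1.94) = 4.72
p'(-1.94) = -17.74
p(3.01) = 5.55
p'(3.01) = -12.55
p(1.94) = 10.48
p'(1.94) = 1.89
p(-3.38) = 54.33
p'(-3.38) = -53.75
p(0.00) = -1.92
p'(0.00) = 6.19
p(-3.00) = 36.03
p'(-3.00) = -42.74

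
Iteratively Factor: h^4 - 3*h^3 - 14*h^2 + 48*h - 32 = (h - 2)*(h^3 - h^2 - 16*h + 16) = (h - 2)*(h - 1)*(h^2 - 16) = (h - 2)*(h - 1)*(h + 4)*(h - 4)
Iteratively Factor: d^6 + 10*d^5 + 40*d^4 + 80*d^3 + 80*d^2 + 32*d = (d + 2)*(d^5 + 8*d^4 + 24*d^3 + 32*d^2 + 16*d) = (d + 2)^2*(d^4 + 6*d^3 + 12*d^2 + 8*d) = (d + 2)^3*(d^3 + 4*d^2 + 4*d) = (d + 2)^4*(d^2 + 2*d) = d*(d + 2)^4*(d + 2)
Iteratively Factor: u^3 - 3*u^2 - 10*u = (u - 5)*(u^2 + 2*u) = u*(u - 5)*(u + 2)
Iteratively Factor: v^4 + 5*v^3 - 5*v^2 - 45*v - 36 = (v + 1)*(v^3 + 4*v^2 - 9*v - 36) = (v + 1)*(v + 4)*(v^2 - 9) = (v + 1)*(v + 3)*(v + 4)*(v - 3)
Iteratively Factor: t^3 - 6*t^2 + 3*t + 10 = (t - 2)*(t^2 - 4*t - 5) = (t - 2)*(t + 1)*(t - 5)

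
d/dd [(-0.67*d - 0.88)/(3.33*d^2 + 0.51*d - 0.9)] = (2.2311*d^2 + 5.8608*d + 1.0518)/(11.0889*d^4 + 3.3966*d^3 - 5.7339*d^2 - 0.918*d + 0.81)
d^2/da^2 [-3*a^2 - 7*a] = -6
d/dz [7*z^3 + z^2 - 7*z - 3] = 21*z^2 + 2*z - 7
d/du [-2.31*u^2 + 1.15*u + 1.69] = 1.15 - 4.62*u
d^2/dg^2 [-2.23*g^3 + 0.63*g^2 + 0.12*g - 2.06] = 1.26 - 13.38*g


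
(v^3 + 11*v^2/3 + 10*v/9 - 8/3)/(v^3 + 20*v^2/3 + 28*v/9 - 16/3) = (v + 3)/(v + 6)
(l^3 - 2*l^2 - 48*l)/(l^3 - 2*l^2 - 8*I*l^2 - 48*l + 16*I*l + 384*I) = l/(l - 8*I)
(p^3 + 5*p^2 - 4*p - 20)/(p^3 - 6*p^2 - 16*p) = (p^2 + 3*p - 10)/(p*(p - 8))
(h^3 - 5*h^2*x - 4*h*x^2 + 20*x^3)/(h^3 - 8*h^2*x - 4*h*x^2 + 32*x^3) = (-h + 5*x)/(-h + 8*x)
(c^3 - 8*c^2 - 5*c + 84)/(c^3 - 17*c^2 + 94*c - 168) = (c + 3)/(c - 6)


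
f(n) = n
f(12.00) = 12.00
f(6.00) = 6.00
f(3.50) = 3.50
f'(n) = 1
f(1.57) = 1.57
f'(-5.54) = 1.00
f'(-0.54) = 1.00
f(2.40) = 2.40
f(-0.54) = -0.54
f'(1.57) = 1.00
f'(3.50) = 1.00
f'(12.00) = 1.00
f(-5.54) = -5.54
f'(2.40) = 1.00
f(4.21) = 4.21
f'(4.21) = 1.00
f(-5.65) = -5.65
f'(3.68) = 1.00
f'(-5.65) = 1.00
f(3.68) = 3.68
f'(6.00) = 1.00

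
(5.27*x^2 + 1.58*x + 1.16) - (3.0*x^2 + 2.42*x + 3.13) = 2.27*x^2 - 0.84*x - 1.97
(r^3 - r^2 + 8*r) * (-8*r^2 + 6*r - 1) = -8*r^5 + 14*r^4 - 71*r^3 + 49*r^2 - 8*r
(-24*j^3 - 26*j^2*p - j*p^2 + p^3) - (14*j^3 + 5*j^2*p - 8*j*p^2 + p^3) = -38*j^3 - 31*j^2*p + 7*j*p^2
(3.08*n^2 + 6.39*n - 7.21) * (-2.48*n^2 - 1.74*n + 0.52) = -7.6384*n^4 - 21.2064*n^3 + 8.3638*n^2 + 15.8682*n - 3.7492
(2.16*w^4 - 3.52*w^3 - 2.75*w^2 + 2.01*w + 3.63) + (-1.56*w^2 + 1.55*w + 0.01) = 2.16*w^4 - 3.52*w^3 - 4.31*w^2 + 3.56*w + 3.64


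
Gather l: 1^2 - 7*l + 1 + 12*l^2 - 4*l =12*l^2 - 11*l + 2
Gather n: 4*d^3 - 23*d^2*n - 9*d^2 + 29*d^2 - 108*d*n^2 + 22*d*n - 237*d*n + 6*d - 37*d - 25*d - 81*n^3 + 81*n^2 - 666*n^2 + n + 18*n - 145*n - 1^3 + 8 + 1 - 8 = 4*d^3 + 20*d^2 - 56*d - 81*n^3 + n^2*(-108*d - 585) + n*(-23*d^2 - 215*d - 126)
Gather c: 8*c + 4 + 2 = 8*c + 6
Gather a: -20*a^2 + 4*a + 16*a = -20*a^2 + 20*a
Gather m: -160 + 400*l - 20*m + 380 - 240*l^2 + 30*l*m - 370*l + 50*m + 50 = -240*l^2 + 30*l + m*(30*l + 30) + 270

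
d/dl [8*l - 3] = 8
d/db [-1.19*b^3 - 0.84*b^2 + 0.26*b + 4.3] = -3.57*b^2 - 1.68*b + 0.26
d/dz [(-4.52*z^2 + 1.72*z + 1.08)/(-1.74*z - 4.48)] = (7.8648*z^2 + 40.4992*z - 5.8264)/(3.0276*z^2 + 15.5904*z + 20.0704)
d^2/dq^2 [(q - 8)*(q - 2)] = 2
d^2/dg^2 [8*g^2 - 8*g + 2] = 16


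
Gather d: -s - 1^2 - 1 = -s - 2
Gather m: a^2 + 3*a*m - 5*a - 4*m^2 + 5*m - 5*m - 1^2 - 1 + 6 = a^2 + 3*a*m - 5*a - 4*m^2 + 4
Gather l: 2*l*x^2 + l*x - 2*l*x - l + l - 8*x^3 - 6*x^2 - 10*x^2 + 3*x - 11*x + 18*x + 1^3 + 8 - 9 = l*(2*x^2 - x) - 8*x^3 - 16*x^2 + 10*x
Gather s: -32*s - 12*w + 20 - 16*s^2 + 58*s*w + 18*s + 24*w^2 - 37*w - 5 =-16*s^2 + s*(58*w - 14) + 24*w^2 - 49*w + 15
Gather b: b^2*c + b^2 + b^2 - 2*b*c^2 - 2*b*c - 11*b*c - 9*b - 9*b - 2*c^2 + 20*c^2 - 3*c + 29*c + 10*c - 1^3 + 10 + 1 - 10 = b^2*(c + 2) + b*(-2*c^2 - 13*c - 18) + 18*c^2 + 36*c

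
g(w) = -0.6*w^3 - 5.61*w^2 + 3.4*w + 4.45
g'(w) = -1.8*w^2 - 11.22*w + 3.4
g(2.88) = -46.62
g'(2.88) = -43.84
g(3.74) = -92.69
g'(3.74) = -63.74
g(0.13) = 4.80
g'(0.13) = 1.91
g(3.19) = -61.27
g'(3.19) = -50.71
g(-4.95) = -77.07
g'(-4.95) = 14.83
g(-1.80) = -16.35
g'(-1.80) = 17.76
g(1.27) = -1.51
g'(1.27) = -13.75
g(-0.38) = 2.38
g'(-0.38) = 7.40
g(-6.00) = -88.31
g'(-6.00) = 5.92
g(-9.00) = -43.16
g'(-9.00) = -41.42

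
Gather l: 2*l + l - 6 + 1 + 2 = 3*l - 3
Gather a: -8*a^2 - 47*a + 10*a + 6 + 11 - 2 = -8*a^2 - 37*a + 15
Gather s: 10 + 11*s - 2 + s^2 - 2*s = s^2 + 9*s + 8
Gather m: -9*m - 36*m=-45*m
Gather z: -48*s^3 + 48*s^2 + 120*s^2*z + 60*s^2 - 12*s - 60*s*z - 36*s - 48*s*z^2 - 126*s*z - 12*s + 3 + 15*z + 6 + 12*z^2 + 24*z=-48*s^3 + 108*s^2 - 60*s + z^2*(12 - 48*s) + z*(120*s^2 - 186*s + 39) + 9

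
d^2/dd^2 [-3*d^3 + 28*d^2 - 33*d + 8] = 56 - 18*d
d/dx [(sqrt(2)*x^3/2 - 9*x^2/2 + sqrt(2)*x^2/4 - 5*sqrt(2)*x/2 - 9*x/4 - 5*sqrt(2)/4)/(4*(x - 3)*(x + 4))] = (2*sqrt(2)*x^4 + 4*sqrt(2)*x^3 - 61*sqrt(2)*x^2 - 9*x^2 - 14*sqrt(2)*x + 432*x + 108 + 125*sqrt(2))/(16*(x^4 + 2*x^3 - 23*x^2 - 24*x + 144))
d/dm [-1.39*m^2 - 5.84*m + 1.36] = -2.78*m - 5.84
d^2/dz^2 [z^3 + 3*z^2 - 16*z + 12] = 6*z + 6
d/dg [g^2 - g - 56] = 2*g - 1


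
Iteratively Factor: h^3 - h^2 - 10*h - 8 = (h + 2)*(h^2 - 3*h - 4) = (h + 1)*(h + 2)*(h - 4)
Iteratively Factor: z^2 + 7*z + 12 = (z + 4)*(z + 3)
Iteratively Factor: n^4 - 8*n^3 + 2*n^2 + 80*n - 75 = (n - 5)*(n^3 - 3*n^2 - 13*n + 15) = (n - 5)*(n + 3)*(n^2 - 6*n + 5) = (n - 5)*(n - 1)*(n + 3)*(n - 5)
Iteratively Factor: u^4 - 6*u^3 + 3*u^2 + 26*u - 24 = (u - 1)*(u^3 - 5*u^2 - 2*u + 24) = (u - 1)*(u + 2)*(u^2 - 7*u + 12) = (u - 4)*(u - 1)*(u + 2)*(u - 3)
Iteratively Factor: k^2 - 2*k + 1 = (k - 1)*(k - 1)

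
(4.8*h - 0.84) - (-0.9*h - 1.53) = 5.7*h + 0.69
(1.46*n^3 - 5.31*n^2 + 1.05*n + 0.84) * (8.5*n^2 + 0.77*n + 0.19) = 12.41*n^5 - 44.0108*n^4 + 5.1137*n^3 + 6.9396*n^2 + 0.8463*n + 0.1596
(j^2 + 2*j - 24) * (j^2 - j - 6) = j^4 + j^3 - 32*j^2 + 12*j + 144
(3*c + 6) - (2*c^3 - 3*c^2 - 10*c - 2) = -2*c^3 + 3*c^2 + 13*c + 8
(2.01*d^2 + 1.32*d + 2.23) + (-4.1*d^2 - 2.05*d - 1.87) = -2.09*d^2 - 0.73*d + 0.36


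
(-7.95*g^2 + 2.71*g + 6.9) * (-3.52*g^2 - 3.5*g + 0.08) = 27.984*g^4 + 18.2858*g^3 - 34.409*g^2 - 23.9332*g + 0.552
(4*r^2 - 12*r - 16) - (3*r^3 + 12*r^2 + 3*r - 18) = -3*r^3 - 8*r^2 - 15*r + 2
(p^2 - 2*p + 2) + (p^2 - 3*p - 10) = 2*p^2 - 5*p - 8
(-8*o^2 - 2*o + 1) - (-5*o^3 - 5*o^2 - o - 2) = 5*o^3 - 3*o^2 - o + 3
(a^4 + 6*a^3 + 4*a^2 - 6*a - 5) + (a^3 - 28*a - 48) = a^4 + 7*a^3 + 4*a^2 - 34*a - 53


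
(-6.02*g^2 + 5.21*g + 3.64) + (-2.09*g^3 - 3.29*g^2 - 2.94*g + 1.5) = -2.09*g^3 - 9.31*g^2 + 2.27*g + 5.14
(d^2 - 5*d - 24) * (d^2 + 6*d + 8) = d^4 + d^3 - 46*d^2 - 184*d - 192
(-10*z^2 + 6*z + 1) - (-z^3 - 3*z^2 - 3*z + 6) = z^3 - 7*z^2 + 9*z - 5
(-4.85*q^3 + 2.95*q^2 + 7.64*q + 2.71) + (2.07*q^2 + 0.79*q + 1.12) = -4.85*q^3 + 5.02*q^2 + 8.43*q + 3.83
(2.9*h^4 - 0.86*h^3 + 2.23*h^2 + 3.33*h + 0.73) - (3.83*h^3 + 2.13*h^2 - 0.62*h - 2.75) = 2.9*h^4 - 4.69*h^3 + 0.1*h^2 + 3.95*h + 3.48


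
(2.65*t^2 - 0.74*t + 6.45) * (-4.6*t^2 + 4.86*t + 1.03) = -12.19*t^4 + 16.283*t^3 - 30.5369*t^2 + 30.5848*t + 6.6435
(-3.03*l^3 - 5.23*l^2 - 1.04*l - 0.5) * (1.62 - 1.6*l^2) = 4.848*l^5 + 8.368*l^4 - 3.2446*l^3 - 7.6726*l^2 - 1.6848*l - 0.81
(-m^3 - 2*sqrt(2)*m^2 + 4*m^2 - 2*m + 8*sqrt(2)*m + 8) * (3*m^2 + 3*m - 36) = -3*m^5 - 6*sqrt(2)*m^4 + 9*m^4 + 18*sqrt(2)*m^3 + 42*m^3 - 126*m^2 + 96*sqrt(2)*m^2 - 288*sqrt(2)*m + 96*m - 288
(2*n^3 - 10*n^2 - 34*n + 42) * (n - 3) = 2*n^4 - 16*n^3 - 4*n^2 + 144*n - 126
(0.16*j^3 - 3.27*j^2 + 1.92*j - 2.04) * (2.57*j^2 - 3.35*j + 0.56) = 0.4112*j^5 - 8.9399*j^4 + 15.9785*j^3 - 13.506*j^2 + 7.9092*j - 1.1424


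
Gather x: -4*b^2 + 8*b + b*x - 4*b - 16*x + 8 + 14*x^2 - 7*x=-4*b^2 + 4*b + 14*x^2 + x*(b - 23) + 8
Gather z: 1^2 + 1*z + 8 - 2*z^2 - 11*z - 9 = -2*z^2 - 10*z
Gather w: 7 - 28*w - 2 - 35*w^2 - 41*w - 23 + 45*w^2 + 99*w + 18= 10*w^2 + 30*w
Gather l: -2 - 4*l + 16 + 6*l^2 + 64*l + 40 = 6*l^2 + 60*l + 54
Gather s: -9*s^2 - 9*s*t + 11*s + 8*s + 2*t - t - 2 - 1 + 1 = -9*s^2 + s*(19 - 9*t) + t - 2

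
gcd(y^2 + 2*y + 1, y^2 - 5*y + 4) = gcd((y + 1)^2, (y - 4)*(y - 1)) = 1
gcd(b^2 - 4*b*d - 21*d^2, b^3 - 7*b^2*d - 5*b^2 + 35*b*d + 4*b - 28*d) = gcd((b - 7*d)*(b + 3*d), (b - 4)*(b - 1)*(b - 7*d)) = b - 7*d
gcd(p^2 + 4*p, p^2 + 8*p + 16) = p + 4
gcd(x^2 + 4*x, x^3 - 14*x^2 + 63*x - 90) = 1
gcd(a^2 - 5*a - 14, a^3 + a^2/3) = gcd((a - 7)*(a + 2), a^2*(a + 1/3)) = 1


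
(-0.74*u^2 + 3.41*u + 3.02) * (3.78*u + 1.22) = -2.7972*u^3 + 11.987*u^2 + 15.5758*u + 3.6844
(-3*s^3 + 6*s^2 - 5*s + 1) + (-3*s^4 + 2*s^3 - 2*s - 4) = -3*s^4 - s^3 + 6*s^2 - 7*s - 3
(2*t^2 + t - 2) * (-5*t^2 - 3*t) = -10*t^4 - 11*t^3 + 7*t^2 + 6*t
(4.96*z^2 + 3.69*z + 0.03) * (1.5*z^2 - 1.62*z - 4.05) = 7.44*z^4 - 2.5002*z^3 - 26.0208*z^2 - 14.9931*z - 0.1215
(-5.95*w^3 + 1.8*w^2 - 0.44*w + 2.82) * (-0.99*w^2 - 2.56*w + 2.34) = 5.8905*w^5 + 13.45*w^4 - 18.0954*w^3 + 2.5466*w^2 - 8.2488*w + 6.5988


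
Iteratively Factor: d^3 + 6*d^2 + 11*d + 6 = (d + 1)*(d^2 + 5*d + 6) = (d + 1)*(d + 3)*(d + 2)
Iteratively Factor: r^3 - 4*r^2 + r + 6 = (r - 2)*(r^2 - 2*r - 3) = (r - 2)*(r + 1)*(r - 3)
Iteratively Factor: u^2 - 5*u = (u)*(u - 5)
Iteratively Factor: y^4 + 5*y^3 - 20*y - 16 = (y + 2)*(y^3 + 3*y^2 - 6*y - 8) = (y + 2)*(y + 4)*(y^2 - y - 2) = (y + 1)*(y + 2)*(y + 4)*(y - 2)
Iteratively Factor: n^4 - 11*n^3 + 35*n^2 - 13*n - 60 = (n - 4)*(n^3 - 7*n^2 + 7*n + 15) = (n - 4)*(n - 3)*(n^2 - 4*n - 5) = (n - 5)*(n - 4)*(n - 3)*(n + 1)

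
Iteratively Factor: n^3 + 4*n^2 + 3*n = (n + 1)*(n^2 + 3*n) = (n + 1)*(n + 3)*(n)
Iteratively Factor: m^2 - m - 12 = (m - 4)*(m + 3)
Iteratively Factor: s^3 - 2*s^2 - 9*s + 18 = (s - 3)*(s^2 + s - 6) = (s - 3)*(s - 2)*(s + 3)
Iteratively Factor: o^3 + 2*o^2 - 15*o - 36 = (o - 4)*(o^2 + 6*o + 9) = (o - 4)*(o + 3)*(o + 3)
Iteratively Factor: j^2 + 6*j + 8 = (j + 2)*(j + 4)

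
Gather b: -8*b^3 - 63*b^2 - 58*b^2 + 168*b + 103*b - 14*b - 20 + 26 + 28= -8*b^3 - 121*b^2 + 257*b + 34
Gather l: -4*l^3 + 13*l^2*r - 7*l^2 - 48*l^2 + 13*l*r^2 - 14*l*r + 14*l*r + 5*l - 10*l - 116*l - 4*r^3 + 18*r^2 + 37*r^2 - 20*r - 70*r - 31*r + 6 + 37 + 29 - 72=-4*l^3 + l^2*(13*r - 55) + l*(13*r^2 - 121) - 4*r^3 + 55*r^2 - 121*r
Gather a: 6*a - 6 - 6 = 6*a - 12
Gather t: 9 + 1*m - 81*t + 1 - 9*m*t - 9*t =m + t*(-9*m - 90) + 10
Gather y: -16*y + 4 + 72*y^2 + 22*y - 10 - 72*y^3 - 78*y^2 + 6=-72*y^3 - 6*y^2 + 6*y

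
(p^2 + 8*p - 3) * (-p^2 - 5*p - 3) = -p^4 - 13*p^3 - 40*p^2 - 9*p + 9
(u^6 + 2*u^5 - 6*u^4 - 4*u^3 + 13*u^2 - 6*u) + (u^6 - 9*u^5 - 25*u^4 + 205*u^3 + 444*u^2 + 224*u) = 2*u^6 - 7*u^5 - 31*u^4 + 201*u^3 + 457*u^2 + 218*u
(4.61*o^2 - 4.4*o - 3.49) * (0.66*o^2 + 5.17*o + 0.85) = 3.0426*o^4 + 20.9297*o^3 - 21.1329*o^2 - 21.7833*o - 2.9665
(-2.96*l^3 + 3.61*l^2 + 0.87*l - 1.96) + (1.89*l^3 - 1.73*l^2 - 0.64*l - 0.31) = -1.07*l^3 + 1.88*l^2 + 0.23*l - 2.27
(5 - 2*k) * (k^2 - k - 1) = -2*k^3 + 7*k^2 - 3*k - 5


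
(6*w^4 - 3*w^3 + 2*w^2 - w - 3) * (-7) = -42*w^4 + 21*w^3 - 14*w^2 + 7*w + 21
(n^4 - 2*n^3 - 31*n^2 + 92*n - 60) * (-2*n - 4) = -2*n^5 + 70*n^3 - 60*n^2 - 248*n + 240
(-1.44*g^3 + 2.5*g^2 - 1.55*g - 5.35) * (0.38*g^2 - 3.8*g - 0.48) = -0.5472*g^5 + 6.422*g^4 - 9.3978*g^3 + 2.657*g^2 + 21.074*g + 2.568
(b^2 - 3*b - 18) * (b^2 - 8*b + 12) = b^4 - 11*b^3 + 18*b^2 + 108*b - 216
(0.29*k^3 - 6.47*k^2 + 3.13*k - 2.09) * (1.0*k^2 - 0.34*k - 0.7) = 0.29*k^5 - 6.5686*k^4 + 5.1268*k^3 + 1.3748*k^2 - 1.4804*k + 1.463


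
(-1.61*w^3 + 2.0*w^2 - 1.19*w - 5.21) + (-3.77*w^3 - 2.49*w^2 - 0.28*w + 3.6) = -5.38*w^3 - 0.49*w^2 - 1.47*w - 1.61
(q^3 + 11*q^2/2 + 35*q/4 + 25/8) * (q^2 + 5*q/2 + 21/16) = q^5 + 8*q^4 + 381*q^3/16 + 1031*q^2/32 + 1235*q/64 + 525/128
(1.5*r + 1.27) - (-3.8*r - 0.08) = 5.3*r + 1.35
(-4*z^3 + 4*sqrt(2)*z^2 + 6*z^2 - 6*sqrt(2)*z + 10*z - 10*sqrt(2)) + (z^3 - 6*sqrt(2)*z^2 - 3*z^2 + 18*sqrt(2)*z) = -3*z^3 - 2*sqrt(2)*z^2 + 3*z^2 + 10*z + 12*sqrt(2)*z - 10*sqrt(2)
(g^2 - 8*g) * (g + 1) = g^3 - 7*g^2 - 8*g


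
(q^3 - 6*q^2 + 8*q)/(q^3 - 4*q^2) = (q - 2)/q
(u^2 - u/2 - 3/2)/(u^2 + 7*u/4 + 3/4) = 2*(2*u - 3)/(4*u + 3)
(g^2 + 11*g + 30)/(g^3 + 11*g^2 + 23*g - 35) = (g + 6)/(g^2 + 6*g - 7)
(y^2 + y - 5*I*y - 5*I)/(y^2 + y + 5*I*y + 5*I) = (y - 5*I)/(y + 5*I)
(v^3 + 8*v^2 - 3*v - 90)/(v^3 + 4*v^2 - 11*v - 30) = (v + 6)/(v + 2)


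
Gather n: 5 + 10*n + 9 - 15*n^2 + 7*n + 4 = -15*n^2 + 17*n + 18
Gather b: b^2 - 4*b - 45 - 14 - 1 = b^2 - 4*b - 60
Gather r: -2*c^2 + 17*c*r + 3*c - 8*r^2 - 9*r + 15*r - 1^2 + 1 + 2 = -2*c^2 + 3*c - 8*r^2 + r*(17*c + 6) + 2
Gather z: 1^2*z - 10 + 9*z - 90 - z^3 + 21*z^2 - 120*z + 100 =-z^3 + 21*z^2 - 110*z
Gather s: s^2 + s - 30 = s^2 + s - 30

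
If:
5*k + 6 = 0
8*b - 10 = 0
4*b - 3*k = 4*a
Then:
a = 43/20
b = 5/4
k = -6/5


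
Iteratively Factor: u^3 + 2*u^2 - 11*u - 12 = (u + 1)*(u^2 + u - 12) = (u + 1)*(u + 4)*(u - 3)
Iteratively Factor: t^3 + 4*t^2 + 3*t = (t + 3)*(t^2 + t) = t*(t + 3)*(t + 1)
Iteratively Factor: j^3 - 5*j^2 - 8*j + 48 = (j - 4)*(j^2 - j - 12) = (j - 4)^2*(j + 3)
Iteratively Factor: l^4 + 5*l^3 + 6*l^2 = (l)*(l^3 + 5*l^2 + 6*l) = l^2*(l^2 + 5*l + 6) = l^2*(l + 2)*(l + 3)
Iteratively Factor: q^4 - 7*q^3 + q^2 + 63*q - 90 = (q + 3)*(q^3 - 10*q^2 + 31*q - 30) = (q - 2)*(q + 3)*(q^2 - 8*q + 15) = (q - 5)*(q - 2)*(q + 3)*(q - 3)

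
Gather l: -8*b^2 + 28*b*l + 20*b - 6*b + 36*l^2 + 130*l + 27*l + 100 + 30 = -8*b^2 + 14*b + 36*l^2 + l*(28*b + 157) + 130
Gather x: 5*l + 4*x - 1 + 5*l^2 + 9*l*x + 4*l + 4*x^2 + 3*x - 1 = 5*l^2 + 9*l + 4*x^2 + x*(9*l + 7) - 2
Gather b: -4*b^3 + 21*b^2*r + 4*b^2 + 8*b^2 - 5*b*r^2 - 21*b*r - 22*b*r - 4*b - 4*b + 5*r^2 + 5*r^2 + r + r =-4*b^3 + b^2*(21*r + 12) + b*(-5*r^2 - 43*r - 8) + 10*r^2 + 2*r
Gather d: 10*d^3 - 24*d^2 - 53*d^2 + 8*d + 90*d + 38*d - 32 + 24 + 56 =10*d^3 - 77*d^2 + 136*d + 48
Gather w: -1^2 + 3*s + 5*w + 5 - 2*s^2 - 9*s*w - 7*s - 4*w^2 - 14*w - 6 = -2*s^2 - 4*s - 4*w^2 + w*(-9*s - 9) - 2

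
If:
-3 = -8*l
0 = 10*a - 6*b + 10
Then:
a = 3*b/5 - 1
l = 3/8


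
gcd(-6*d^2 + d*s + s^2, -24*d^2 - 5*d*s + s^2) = 3*d + s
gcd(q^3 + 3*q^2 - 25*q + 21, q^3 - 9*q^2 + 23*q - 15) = q^2 - 4*q + 3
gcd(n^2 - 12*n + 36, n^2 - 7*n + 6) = n - 6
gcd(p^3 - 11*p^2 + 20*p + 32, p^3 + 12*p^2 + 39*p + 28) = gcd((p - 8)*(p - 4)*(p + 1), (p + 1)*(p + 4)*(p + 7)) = p + 1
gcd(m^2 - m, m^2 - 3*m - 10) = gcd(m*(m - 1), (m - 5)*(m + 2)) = 1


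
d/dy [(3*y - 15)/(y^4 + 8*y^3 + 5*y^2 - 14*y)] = 3*(-3*y^4 + 4*y^3 + 115*y^2 + 50*y - 70)/(y^2*(y^6 + 16*y^5 + 74*y^4 + 52*y^3 - 199*y^2 - 140*y + 196))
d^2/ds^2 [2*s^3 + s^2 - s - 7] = 12*s + 2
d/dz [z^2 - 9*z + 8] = 2*z - 9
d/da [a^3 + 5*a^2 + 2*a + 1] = 3*a^2 + 10*a + 2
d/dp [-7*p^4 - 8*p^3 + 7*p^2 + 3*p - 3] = -28*p^3 - 24*p^2 + 14*p + 3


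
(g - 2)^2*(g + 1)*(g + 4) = g^4 + g^3 - 12*g^2 + 4*g + 16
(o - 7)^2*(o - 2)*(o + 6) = o^4 - 10*o^3 - 19*o^2 + 364*o - 588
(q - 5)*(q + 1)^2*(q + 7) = q^4 + 4*q^3 - 30*q^2 - 68*q - 35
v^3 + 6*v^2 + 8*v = v*(v + 2)*(v + 4)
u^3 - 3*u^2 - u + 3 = (u - 3)*(u - 1)*(u + 1)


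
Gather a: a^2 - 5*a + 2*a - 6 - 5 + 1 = a^2 - 3*a - 10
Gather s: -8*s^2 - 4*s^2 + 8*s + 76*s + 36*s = -12*s^2 + 120*s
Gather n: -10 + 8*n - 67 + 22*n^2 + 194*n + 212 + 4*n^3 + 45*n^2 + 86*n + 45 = 4*n^3 + 67*n^2 + 288*n + 180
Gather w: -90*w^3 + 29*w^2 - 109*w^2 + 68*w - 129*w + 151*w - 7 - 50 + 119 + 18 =-90*w^3 - 80*w^2 + 90*w + 80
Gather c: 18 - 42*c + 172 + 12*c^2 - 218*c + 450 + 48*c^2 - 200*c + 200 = 60*c^2 - 460*c + 840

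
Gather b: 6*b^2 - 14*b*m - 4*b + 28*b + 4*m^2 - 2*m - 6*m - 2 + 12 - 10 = 6*b^2 + b*(24 - 14*m) + 4*m^2 - 8*m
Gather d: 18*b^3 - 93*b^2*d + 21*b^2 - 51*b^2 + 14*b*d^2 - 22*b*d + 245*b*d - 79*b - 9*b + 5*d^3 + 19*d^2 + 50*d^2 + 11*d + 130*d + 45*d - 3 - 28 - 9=18*b^3 - 30*b^2 - 88*b + 5*d^3 + d^2*(14*b + 69) + d*(-93*b^2 + 223*b + 186) - 40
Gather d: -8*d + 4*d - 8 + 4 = -4*d - 4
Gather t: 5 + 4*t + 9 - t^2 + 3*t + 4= -t^2 + 7*t + 18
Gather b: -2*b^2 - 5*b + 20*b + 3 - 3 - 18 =-2*b^2 + 15*b - 18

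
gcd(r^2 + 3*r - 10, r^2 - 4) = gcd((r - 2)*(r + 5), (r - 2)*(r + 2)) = r - 2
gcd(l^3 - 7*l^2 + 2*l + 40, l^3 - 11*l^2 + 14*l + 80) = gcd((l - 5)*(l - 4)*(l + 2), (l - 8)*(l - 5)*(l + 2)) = l^2 - 3*l - 10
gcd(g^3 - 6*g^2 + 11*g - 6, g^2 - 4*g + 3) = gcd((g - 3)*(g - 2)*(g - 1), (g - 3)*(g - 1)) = g^2 - 4*g + 3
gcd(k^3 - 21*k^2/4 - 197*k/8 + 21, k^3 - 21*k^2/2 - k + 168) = k^2 - 9*k/2 - 28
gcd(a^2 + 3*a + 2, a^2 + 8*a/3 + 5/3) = a + 1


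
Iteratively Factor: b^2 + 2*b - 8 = (b - 2)*(b + 4)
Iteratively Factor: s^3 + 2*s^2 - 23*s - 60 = (s + 3)*(s^2 - s - 20) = (s + 3)*(s + 4)*(s - 5)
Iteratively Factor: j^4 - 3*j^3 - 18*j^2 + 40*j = (j + 4)*(j^3 - 7*j^2 + 10*j) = j*(j + 4)*(j^2 - 7*j + 10) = j*(j - 5)*(j + 4)*(j - 2)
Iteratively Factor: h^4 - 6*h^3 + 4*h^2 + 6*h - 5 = (h - 1)*(h^3 - 5*h^2 - h + 5) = (h - 5)*(h - 1)*(h^2 - 1) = (h - 5)*(h - 1)*(h + 1)*(h - 1)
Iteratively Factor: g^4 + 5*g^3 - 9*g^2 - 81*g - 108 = (g + 3)*(g^3 + 2*g^2 - 15*g - 36) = (g - 4)*(g + 3)*(g^2 + 6*g + 9) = (g - 4)*(g + 3)^2*(g + 3)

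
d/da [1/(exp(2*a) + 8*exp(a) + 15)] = 2*(-exp(a) - 4)*exp(a)/(exp(2*a) + 8*exp(a) + 15)^2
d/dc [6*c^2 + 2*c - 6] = 12*c + 2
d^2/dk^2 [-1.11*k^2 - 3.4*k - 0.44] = -2.22000000000000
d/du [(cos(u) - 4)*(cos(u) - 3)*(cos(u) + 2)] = (-3*cos(u)^2 + 10*cos(u) + 2)*sin(u)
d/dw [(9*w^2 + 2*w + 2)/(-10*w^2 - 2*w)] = (w^2 + 20*w + 2)/(2*w^2*(25*w^2 + 10*w + 1))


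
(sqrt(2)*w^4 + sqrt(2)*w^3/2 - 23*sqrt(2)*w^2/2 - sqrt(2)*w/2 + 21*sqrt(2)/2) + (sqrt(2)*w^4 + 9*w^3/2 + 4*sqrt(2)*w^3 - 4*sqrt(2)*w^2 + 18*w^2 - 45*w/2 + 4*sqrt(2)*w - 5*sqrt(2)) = 2*sqrt(2)*w^4 + 9*w^3/2 + 9*sqrt(2)*w^3/2 - 31*sqrt(2)*w^2/2 + 18*w^2 - 45*w/2 + 7*sqrt(2)*w/2 + 11*sqrt(2)/2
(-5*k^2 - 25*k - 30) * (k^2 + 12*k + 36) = -5*k^4 - 85*k^3 - 510*k^2 - 1260*k - 1080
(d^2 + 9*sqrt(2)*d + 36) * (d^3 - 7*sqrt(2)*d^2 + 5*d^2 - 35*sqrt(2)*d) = d^5 + 2*sqrt(2)*d^4 + 5*d^4 - 90*d^3 + 10*sqrt(2)*d^3 - 450*d^2 - 252*sqrt(2)*d^2 - 1260*sqrt(2)*d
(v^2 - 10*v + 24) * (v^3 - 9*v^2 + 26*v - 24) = v^5 - 19*v^4 + 140*v^3 - 500*v^2 + 864*v - 576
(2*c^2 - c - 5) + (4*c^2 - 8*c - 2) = 6*c^2 - 9*c - 7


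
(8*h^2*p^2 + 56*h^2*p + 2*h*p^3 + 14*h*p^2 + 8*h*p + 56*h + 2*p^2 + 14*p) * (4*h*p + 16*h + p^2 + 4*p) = 32*h^3*p^3 + 352*h^3*p^2 + 896*h^3*p + 16*h^2*p^4 + 176*h^2*p^3 + 480*h^2*p^2 + 352*h^2*p + 896*h^2 + 2*h*p^5 + 22*h*p^4 + 72*h*p^3 + 176*h*p^2 + 448*h*p + 2*p^4 + 22*p^3 + 56*p^2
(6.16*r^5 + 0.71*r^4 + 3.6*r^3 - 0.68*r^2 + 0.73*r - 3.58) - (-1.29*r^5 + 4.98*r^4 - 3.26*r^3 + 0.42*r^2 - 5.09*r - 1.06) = 7.45*r^5 - 4.27*r^4 + 6.86*r^3 - 1.1*r^2 + 5.82*r - 2.52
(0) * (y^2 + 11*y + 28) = 0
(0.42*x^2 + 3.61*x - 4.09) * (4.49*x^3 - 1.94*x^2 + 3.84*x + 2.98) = 1.8858*x^5 + 15.3941*x^4 - 23.7547*x^3 + 23.0486*x^2 - 4.9478*x - 12.1882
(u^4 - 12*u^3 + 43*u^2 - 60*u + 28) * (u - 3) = u^5 - 15*u^4 + 79*u^3 - 189*u^2 + 208*u - 84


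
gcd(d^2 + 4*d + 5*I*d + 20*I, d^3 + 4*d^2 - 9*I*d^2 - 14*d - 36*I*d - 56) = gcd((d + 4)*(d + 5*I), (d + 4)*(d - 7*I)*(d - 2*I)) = d + 4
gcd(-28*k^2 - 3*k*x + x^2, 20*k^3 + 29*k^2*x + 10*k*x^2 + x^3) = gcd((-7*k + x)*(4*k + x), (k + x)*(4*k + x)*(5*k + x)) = 4*k + x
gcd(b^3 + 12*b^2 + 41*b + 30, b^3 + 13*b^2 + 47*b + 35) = b^2 + 6*b + 5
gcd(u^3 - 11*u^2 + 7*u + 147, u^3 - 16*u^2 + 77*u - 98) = u^2 - 14*u + 49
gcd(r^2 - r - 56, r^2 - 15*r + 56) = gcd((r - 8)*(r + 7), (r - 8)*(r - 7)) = r - 8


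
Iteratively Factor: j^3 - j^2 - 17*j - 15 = (j - 5)*(j^2 + 4*j + 3) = (j - 5)*(j + 3)*(j + 1)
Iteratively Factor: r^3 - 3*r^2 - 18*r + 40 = (r - 5)*(r^2 + 2*r - 8) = (r - 5)*(r + 4)*(r - 2)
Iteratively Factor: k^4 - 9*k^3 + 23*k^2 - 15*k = (k - 5)*(k^3 - 4*k^2 + 3*k) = (k - 5)*(k - 3)*(k^2 - k) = k*(k - 5)*(k - 3)*(k - 1)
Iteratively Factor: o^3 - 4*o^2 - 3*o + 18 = (o - 3)*(o^2 - o - 6) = (o - 3)*(o + 2)*(o - 3)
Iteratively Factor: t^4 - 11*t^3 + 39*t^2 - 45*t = (t)*(t^3 - 11*t^2 + 39*t - 45) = t*(t - 5)*(t^2 - 6*t + 9) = t*(t - 5)*(t - 3)*(t - 3)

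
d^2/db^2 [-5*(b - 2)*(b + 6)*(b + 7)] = -30*b - 110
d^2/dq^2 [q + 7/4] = 0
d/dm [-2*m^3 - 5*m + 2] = -6*m^2 - 5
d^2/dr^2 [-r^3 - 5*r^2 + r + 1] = -6*r - 10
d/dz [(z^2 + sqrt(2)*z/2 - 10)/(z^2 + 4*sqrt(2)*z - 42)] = (7*sqrt(2)*z^2 - 128*z + 38*sqrt(2))/(2*(z^4 + 8*sqrt(2)*z^3 - 52*z^2 - 336*sqrt(2)*z + 1764))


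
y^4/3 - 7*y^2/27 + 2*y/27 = y*(y/3 + 1/3)*(y - 2/3)*(y - 1/3)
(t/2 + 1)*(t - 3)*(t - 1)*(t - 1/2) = t^4/2 - 5*t^3/4 - 2*t^2 + 17*t/4 - 3/2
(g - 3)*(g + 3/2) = g^2 - 3*g/2 - 9/2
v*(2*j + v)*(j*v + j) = 2*j^2*v^2 + 2*j^2*v + j*v^3 + j*v^2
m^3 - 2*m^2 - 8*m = m*(m - 4)*(m + 2)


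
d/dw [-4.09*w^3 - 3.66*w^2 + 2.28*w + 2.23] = -12.27*w^2 - 7.32*w + 2.28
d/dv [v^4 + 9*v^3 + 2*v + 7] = 4*v^3 + 27*v^2 + 2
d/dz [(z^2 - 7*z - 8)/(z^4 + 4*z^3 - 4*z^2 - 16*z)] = (-2*z^5 + 17*z^4 + 88*z^3 + 52*z^2 - 64*z - 128)/(z^2*(z^6 + 8*z^5 + 8*z^4 - 64*z^3 - 112*z^2 + 128*z + 256))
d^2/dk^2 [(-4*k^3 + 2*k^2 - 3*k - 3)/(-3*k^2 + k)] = 2*(25*k^3 + 81*k^2 - 27*k + 3)/(k^3*(27*k^3 - 27*k^2 + 9*k - 1))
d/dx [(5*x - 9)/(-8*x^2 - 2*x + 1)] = (40*x^2 - 144*x - 13)/(64*x^4 + 32*x^3 - 12*x^2 - 4*x + 1)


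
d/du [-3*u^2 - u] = -6*u - 1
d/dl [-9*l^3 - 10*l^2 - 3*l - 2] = -27*l^2 - 20*l - 3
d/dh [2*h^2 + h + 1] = 4*h + 1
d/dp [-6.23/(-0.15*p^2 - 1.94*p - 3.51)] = (-1.869*p - 12.0862)/(0.15*p^2 + 1.94*p + 3.51)^2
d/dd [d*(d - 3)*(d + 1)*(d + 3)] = 4*d^3 + 3*d^2 - 18*d - 9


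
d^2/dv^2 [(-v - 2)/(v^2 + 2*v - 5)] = 2*(-4*(v + 1)^2*(v + 2) + (3*v + 4)*(v^2 + 2*v - 5))/(v^2 + 2*v - 5)^3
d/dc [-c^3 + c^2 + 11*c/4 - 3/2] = -3*c^2 + 2*c + 11/4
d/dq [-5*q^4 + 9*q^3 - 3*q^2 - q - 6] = -20*q^3 + 27*q^2 - 6*q - 1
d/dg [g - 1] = 1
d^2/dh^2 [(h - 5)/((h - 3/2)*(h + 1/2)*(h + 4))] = 8*(48*h^5 - 336*h^4 - 1700*h^3 - 732*h^2 + 3132*h - 2753)/(64*h^9 + 576*h^8 + 816*h^7 - 4320*h^6 - 7332*h^5 + 13284*h^4 + 11285*h^3 - 7812*h^2 - 8208*h - 1728)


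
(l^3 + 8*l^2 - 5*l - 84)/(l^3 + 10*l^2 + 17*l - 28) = (l - 3)/(l - 1)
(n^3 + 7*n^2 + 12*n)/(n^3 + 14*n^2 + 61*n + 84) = n/(n + 7)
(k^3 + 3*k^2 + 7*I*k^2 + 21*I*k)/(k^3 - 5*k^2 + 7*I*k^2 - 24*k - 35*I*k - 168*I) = k/(k - 8)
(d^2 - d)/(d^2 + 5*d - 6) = d/(d + 6)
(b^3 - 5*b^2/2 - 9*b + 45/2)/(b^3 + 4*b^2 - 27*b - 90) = (b^2 - 11*b/2 + 15/2)/(b^2 + b - 30)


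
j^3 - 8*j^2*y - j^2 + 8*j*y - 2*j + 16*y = (j - 2)*(j + 1)*(j - 8*y)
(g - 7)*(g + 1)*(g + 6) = g^3 - 43*g - 42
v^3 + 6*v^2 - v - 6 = (v - 1)*(v + 1)*(v + 6)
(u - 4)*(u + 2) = u^2 - 2*u - 8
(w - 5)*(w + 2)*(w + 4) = w^3 + w^2 - 22*w - 40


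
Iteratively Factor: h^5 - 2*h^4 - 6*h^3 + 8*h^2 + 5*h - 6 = (h + 2)*(h^4 - 4*h^3 + 2*h^2 + 4*h - 3) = (h + 1)*(h + 2)*(h^3 - 5*h^2 + 7*h - 3) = (h - 1)*(h + 1)*(h + 2)*(h^2 - 4*h + 3) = (h - 1)^2*(h + 1)*(h + 2)*(h - 3)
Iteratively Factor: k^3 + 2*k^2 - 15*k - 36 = (k + 3)*(k^2 - k - 12) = (k - 4)*(k + 3)*(k + 3)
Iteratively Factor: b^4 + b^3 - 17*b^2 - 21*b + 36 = (b - 1)*(b^3 + 2*b^2 - 15*b - 36) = (b - 1)*(b + 3)*(b^2 - b - 12) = (b - 4)*(b - 1)*(b + 3)*(b + 3)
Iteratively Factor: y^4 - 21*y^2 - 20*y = (y)*(y^3 - 21*y - 20) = y*(y + 4)*(y^2 - 4*y - 5) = y*(y - 5)*(y + 4)*(y + 1)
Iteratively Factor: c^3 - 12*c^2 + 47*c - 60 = (c - 5)*(c^2 - 7*c + 12) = (c - 5)*(c - 4)*(c - 3)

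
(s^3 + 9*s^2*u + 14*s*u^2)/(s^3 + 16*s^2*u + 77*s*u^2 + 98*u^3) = s/(s + 7*u)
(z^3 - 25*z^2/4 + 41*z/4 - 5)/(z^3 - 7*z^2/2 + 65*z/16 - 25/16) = 4*(z - 4)/(4*z - 5)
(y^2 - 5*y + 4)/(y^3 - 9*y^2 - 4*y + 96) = (y - 1)/(y^2 - 5*y - 24)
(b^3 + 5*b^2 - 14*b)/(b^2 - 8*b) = (b^2 + 5*b - 14)/(b - 8)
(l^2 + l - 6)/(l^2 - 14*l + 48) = (l^2 + l - 6)/(l^2 - 14*l + 48)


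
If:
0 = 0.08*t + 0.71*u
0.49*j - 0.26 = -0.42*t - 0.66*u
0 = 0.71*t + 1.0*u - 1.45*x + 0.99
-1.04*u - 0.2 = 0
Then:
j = -0.67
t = 1.71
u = -0.19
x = 1.39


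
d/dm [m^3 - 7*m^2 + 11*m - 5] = 3*m^2 - 14*m + 11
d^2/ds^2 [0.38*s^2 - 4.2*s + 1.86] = 0.760000000000000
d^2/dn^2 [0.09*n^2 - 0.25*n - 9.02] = 0.180000000000000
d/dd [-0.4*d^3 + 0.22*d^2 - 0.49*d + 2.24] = -1.2*d^2 + 0.44*d - 0.49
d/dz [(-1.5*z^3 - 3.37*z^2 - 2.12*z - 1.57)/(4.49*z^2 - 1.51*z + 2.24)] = (-6.735*z^4 + 4.53*z^3 + 4.5275*z^2 - 0.999000000000001*z - 7.1195)/(20.1601*z^4 - 13.5598*z^3 + 22.3953*z^2 - 6.7648*z + 5.0176)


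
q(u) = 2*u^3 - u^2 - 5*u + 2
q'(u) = 6*u^2 - 2*u - 5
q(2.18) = 7.07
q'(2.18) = 19.15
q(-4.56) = -185.63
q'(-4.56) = 128.88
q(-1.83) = -4.46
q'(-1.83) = 18.75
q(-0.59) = 4.19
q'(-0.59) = -1.73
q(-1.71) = -2.37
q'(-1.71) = 15.96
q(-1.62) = -1.03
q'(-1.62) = 13.99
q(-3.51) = -79.26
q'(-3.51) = 75.94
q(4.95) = 195.32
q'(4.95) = 132.12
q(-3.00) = -46.00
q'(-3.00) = 55.00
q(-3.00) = -46.00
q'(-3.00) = 55.00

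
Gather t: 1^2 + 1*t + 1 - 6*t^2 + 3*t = -6*t^2 + 4*t + 2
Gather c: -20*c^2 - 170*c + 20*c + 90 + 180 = -20*c^2 - 150*c + 270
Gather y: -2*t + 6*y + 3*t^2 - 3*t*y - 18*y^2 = 3*t^2 - 2*t - 18*y^2 + y*(6 - 3*t)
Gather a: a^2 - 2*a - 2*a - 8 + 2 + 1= a^2 - 4*a - 5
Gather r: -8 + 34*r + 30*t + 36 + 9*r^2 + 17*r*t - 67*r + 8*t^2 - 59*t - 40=9*r^2 + r*(17*t - 33) + 8*t^2 - 29*t - 12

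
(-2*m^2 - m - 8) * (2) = -4*m^2 - 2*m - 16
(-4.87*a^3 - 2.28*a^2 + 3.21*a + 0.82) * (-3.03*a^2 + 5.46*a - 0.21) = 14.7561*a^5 - 19.6818*a^4 - 21.1524*a^3 + 15.5208*a^2 + 3.8031*a - 0.1722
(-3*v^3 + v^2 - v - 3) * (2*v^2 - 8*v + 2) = -6*v^5 + 26*v^4 - 16*v^3 + 4*v^2 + 22*v - 6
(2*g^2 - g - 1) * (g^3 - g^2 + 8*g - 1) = 2*g^5 - 3*g^4 + 16*g^3 - 9*g^2 - 7*g + 1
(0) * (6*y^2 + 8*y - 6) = 0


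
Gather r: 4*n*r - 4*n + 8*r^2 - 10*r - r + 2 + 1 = -4*n + 8*r^2 + r*(4*n - 11) + 3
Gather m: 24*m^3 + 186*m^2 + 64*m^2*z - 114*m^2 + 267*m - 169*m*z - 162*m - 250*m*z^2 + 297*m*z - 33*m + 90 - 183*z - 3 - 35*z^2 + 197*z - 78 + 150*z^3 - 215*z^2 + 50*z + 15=24*m^3 + m^2*(64*z + 72) + m*(-250*z^2 + 128*z + 72) + 150*z^3 - 250*z^2 + 64*z + 24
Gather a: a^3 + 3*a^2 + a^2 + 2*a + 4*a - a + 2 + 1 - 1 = a^3 + 4*a^2 + 5*a + 2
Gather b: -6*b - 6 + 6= -6*b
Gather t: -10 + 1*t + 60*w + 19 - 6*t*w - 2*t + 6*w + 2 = t*(-6*w - 1) + 66*w + 11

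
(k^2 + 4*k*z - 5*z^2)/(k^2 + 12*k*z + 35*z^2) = (k - z)/(k + 7*z)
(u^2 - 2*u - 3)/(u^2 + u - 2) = (u^2 - 2*u - 3)/(u^2 + u - 2)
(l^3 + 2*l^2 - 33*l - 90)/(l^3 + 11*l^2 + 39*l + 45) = (l - 6)/(l + 3)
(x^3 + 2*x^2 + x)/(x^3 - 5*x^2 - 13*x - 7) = x/(x - 7)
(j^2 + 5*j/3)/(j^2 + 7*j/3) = (3*j + 5)/(3*j + 7)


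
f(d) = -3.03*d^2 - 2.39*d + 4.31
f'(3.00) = -20.57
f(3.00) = -30.13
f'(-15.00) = 88.51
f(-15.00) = -641.59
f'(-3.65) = 19.73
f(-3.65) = -27.33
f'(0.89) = -7.78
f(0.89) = -0.22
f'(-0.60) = 1.25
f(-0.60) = 4.65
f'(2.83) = -19.54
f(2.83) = -26.72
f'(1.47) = -11.30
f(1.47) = -5.75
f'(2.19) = -15.66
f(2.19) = -15.46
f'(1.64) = -12.33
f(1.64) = -7.76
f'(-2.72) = 14.09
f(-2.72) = -11.61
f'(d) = -6.06*d - 2.39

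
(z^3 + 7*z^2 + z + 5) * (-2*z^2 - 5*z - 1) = -2*z^5 - 19*z^4 - 38*z^3 - 22*z^2 - 26*z - 5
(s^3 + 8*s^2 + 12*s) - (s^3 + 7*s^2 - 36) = s^2 + 12*s + 36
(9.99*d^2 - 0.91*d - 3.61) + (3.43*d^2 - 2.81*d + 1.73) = 13.42*d^2 - 3.72*d - 1.88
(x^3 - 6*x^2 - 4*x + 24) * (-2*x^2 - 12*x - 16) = -2*x^5 + 64*x^3 + 96*x^2 - 224*x - 384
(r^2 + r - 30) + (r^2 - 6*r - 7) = 2*r^2 - 5*r - 37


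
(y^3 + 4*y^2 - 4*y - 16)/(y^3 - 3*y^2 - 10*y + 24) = (y^2 + 6*y + 8)/(y^2 - y - 12)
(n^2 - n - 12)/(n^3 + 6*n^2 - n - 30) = (n - 4)/(n^2 + 3*n - 10)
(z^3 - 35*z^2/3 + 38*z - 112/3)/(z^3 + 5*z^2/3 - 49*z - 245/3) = (3*z^2 - 14*z + 16)/(3*z^2 + 26*z + 35)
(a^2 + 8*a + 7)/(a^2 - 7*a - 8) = (a + 7)/(a - 8)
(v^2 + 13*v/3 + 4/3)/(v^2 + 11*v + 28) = (v + 1/3)/(v + 7)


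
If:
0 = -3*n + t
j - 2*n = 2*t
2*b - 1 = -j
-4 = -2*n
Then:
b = -15/2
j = 16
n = 2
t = 6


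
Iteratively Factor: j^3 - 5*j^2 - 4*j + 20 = (j + 2)*(j^2 - 7*j + 10) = (j - 2)*(j + 2)*(j - 5)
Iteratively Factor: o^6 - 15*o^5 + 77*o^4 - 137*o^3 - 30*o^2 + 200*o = (o - 5)*(o^5 - 10*o^4 + 27*o^3 - 2*o^2 - 40*o) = (o - 5)*(o - 4)*(o^4 - 6*o^3 + 3*o^2 + 10*o) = (o - 5)*(o - 4)*(o - 2)*(o^3 - 4*o^2 - 5*o) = o*(o - 5)*(o - 4)*(o - 2)*(o^2 - 4*o - 5) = o*(o - 5)*(o - 4)*(o - 2)*(o + 1)*(o - 5)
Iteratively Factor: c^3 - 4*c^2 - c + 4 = (c - 1)*(c^2 - 3*c - 4) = (c - 1)*(c + 1)*(c - 4)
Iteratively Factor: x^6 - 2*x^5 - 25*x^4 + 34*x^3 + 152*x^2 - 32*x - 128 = (x - 4)*(x^5 + 2*x^4 - 17*x^3 - 34*x^2 + 16*x + 32) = (x - 4)*(x + 2)*(x^4 - 17*x^2 + 16) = (x - 4)^2*(x + 2)*(x^3 + 4*x^2 - x - 4) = (x - 4)^2*(x + 1)*(x + 2)*(x^2 + 3*x - 4) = (x - 4)^2*(x + 1)*(x + 2)*(x + 4)*(x - 1)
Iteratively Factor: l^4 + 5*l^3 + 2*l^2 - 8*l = (l + 4)*(l^3 + l^2 - 2*l) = (l - 1)*(l + 4)*(l^2 + 2*l) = l*(l - 1)*(l + 4)*(l + 2)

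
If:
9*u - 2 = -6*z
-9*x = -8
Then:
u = 2/9 - 2*z/3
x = 8/9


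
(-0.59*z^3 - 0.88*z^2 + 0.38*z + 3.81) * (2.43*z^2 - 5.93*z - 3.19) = -1.4337*z^5 + 1.3603*z^4 + 8.0239*z^3 + 9.8121*z^2 - 23.8055*z - 12.1539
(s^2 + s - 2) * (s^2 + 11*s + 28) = s^4 + 12*s^3 + 37*s^2 + 6*s - 56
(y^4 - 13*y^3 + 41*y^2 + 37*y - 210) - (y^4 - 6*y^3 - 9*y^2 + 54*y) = -7*y^3 + 50*y^2 - 17*y - 210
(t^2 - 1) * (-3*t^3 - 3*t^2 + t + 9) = -3*t^5 - 3*t^4 + 4*t^3 + 12*t^2 - t - 9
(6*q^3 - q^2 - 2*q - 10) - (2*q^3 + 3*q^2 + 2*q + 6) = 4*q^3 - 4*q^2 - 4*q - 16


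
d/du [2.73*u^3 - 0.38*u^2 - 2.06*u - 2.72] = 8.19*u^2 - 0.76*u - 2.06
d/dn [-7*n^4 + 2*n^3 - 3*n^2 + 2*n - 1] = -28*n^3 + 6*n^2 - 6*n + 2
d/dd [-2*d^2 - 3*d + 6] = -4*d - 3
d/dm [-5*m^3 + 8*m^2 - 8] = m*(16 - 15*m)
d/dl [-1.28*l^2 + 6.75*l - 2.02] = 6.75 - 2.56*l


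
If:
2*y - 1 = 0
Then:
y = 1/2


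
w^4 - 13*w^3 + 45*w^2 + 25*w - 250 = (w - 5)^3*(w + 2)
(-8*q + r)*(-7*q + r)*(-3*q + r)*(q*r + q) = -168*q^4*r - 168*q^4 + 101*q^3*r^2 + 101*q^3*r - 18*q^2*r^3 - 18*q^2*r^2 + q*r^4 + q*r^3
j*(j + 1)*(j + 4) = j^3 + 5*j^2 + 4*j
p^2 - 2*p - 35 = (p - 7)*(p + 5)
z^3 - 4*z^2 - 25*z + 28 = (z - 7)*(z - 1)*(z + 4)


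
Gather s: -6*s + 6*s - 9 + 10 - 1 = 0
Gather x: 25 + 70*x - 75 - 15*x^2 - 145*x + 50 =-15*x^2 - 75*x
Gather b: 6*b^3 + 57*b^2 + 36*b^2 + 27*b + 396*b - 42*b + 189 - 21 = 6*b^3 + 93*b^2 + 381*b + 168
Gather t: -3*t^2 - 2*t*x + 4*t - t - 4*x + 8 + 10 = -3*t^2 + t*(3 - 2*x) - 4*x + 18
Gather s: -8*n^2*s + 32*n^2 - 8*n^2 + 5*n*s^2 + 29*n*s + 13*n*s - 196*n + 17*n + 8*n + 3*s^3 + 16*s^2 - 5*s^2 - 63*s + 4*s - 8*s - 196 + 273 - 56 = 24*n^2 - 171*n + 3*s^3 + s^2*(5*n + 11) + s*(-8*n^2 + 42*n - 67) + 21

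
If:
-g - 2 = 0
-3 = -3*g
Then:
No Solution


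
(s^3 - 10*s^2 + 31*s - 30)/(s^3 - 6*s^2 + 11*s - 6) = (s - 5)/(s - 1)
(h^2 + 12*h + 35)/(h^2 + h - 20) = (h + 7)/(h - 4)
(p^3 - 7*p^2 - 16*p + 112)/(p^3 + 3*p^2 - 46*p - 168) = (p - 4)/(p + 6)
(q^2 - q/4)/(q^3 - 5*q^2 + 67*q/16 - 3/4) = 4*q/(4*q^2 - 19*q + 12)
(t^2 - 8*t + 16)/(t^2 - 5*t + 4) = (t - 4)/(t - 1)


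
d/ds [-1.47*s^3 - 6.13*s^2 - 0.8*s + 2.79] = -4.41*s^2 - 12.26*s - 0.8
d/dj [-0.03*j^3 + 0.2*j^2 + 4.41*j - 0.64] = -0.09*j^2 + 0.4*j + 4.41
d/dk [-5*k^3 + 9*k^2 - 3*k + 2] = -15*k^2 + 18*k - 3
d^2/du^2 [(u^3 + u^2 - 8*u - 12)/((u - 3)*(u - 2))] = 32/(u^3 - 6*u^2 + 12*u - 8)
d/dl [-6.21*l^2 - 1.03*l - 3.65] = -12.42*l - 1.03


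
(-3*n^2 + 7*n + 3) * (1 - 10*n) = 30*n^3 - 73*n^2 - 23*n + 3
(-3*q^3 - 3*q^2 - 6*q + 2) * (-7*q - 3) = 21*q^4 + 30*q^3 + 51*q^2 + 4*q - 6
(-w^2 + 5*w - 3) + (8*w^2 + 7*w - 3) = 7*w^2 + 12*w - 6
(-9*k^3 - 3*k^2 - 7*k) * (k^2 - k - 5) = -9*k^5 + 6*k^4 + 41*k^3 + 22*k^2 + 35*k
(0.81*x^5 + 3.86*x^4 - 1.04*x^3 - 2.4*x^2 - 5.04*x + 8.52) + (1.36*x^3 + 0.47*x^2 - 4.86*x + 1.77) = 0.81*x^5 + 3.86*x^4 + 0.32*x^3 - 1.93*x^2 - 9.9*x + 10.29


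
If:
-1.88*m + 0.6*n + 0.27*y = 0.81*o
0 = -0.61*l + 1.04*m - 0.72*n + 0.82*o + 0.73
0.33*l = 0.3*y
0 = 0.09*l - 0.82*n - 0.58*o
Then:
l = 0.909090909090909*y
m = 0.741492325230404 - 0.275433439108337*y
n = 0.798778138145853 - 0.385951289005141*y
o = 0.686721101383444*y - 1.12930702289586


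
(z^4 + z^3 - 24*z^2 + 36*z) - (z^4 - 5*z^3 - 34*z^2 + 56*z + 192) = 6*z^3 + 10*z^2 - 20*z - 192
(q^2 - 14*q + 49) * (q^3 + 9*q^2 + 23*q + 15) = q^5 - 5*q^4 - 54*q^3 + 134*q^2 + 917*q + 735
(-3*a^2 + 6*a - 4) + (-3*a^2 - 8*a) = -6*a^2 - 2*a - 4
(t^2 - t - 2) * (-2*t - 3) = -2*t^3 - t^2 + 7*t + 6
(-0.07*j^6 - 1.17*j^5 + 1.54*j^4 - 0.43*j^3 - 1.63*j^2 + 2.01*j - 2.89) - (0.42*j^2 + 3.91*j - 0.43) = -0.07*j^6 - 1.17*j^5 + 1.54*j^4 - 0.43*j^3 - 2.05*j^2 - 1.9*j - 2.46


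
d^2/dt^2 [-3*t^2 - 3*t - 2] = -6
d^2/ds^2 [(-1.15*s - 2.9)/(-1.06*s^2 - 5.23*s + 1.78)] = ((1.15*s + 2.9)*(2.12*s + 5.23)*(4.24*s + 10.46) - (7.314*s + 18.177)*(1.06*s^2 + 5.23*s - 1.78))/(1.06*s^2 + 5.23*s - 1.78)^3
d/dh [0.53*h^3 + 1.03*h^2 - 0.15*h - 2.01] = 1.59*h^2 + 2.06*h - 0.15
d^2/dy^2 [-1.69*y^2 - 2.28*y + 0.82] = -3.38000000000000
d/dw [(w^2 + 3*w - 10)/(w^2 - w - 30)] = -4/(w^2 - 12*w + 36)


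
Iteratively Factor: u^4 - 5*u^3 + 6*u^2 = (u)*(u^3 - 5*u^2 + 6*u) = u^2*(u^2 - 5*u + 6) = u^2*(u - 3)*(u - 2)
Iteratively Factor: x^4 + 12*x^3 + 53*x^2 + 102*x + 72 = (x + 4)*(x^3 + 8*x^2 + 21*x + 18) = (x + 2)*(x + 4)*(x^2 + 6*x + 9) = (x + 2)*(x + 3)*(x + 4)*(x + 3)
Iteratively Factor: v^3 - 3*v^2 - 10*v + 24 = (v - 2)*(v^2 - v - 12) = (v - 4)*(v - 2)*(v + 3)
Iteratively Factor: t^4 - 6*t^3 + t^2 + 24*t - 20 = (t - 1)*(t^3 - 5*t^2 - 4*t + 20) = (t - 5)*(t - 1)*(t^2 - 4) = (t - 5)*(t - 1)*(t + 2)*(t - 2)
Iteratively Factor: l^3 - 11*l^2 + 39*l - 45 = (l - 5)*(l^2 - 6*l + 9) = (l - 5)*(l - 3)*(l - 3)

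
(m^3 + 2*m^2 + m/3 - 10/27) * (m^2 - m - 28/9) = m^5 + m^4 - 43*m^3/9 - 187*m^2/27 - 2*m/3 + 280/243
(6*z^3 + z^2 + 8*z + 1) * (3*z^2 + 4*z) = 18*z^5 + 27*z^4 + 28*z^3 + 35*z^2 + 4*z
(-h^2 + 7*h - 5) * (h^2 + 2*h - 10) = -h^4 + 5*h^3 + 19*h^2 - 80*h + 50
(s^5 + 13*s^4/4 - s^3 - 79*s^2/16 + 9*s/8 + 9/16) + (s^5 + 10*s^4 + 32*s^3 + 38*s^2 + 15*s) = 2*s^5 + 53*s^4/4 + 31*s^3 + 529*s^2/16 + 129*s/8 + 9/16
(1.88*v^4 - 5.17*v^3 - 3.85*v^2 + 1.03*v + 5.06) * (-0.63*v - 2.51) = -1.1844*v^5 - 1.4617*v^4 + 15.4022*v^3 + 9.0146*v^2 - 5.7731*v - 12.7006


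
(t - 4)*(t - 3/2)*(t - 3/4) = t^3 - 25*t^2/4 + 81*t/8 - 9/2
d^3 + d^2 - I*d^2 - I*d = d*(d + 1)*(d - I)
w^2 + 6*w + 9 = (w + 3)^2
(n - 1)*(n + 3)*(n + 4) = n^3 + 6*n^2 + 5*n - 12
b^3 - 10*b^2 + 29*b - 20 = (b - 5)*(b - 4)*(b - 1)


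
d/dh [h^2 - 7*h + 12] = 2*h - 7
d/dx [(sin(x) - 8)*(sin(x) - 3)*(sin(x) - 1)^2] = (4*sin(x)^3 - 39*sin(x)^2 + 94*sin(x) - 59)*cos(x)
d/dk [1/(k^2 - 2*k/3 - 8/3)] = 6*(1 - 3*k)/(-3*k^2 + 2*k + 8)^2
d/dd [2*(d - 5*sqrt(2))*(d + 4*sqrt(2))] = 4*d - 2*sqrt(2)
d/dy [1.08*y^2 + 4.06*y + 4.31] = 2.16*y + 4.06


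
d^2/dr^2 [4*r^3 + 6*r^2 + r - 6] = 24*r + 12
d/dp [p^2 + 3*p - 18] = 2*p + 3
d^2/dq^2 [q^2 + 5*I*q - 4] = 2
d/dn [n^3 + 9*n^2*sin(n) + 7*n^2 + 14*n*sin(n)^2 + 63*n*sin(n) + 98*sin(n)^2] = 9*n^2*cos(n) + 3*n^2 + 18*n*sin(n) + 14*n*sin(2*n) + 63*n*cos(n) + 14*n + 14*sin(n)^2 + 63*sin(n) + 98*sin(2*n)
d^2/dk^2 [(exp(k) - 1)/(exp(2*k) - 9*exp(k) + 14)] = (exp(4*k) + 5*exp(3*k) - 57*exp(2*k) + 101*exp(k) + 70)*exp(k)/(exp(6*k) - 27*exp(5*k) + 285*exp(4*k) - 1485*exp(3*k) + 3990*exp(2*k) - 5292*exp(k) + 2744)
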